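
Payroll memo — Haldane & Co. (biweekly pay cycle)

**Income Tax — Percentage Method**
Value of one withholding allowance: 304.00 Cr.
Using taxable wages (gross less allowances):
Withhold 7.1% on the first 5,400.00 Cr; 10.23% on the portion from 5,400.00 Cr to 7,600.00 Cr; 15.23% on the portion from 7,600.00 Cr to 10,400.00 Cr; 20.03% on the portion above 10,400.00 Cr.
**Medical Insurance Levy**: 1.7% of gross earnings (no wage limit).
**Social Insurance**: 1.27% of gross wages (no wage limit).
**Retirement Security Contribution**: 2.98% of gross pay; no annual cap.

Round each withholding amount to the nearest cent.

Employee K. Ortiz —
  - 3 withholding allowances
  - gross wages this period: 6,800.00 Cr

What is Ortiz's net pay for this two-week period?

Income Tax: taxable = 6,800.00 Cr − 3×304.00 Cr = 5,888.00 Cr
  383.40 Cr + 10.23% × (5,888.00 Cr − 5,400.00 Cr) = 383.40 Cr + 10.23% × 488.00 Cr = 433.32 Cr
Medical Insurance Levy: 1.7% × 6,800.00 Cr = 115.60 Cr
Social Insurance: 1.27% × 6,800.00 Cr = 86.36 Cr
Retirement Security Contribution: 2.98% × 6,800.00 Cr = 202.64 Cr
Total withheld: 433.32 Cr + 115.60 Cr + 86.36 Cr + 202.64 Cr = 837.92 Cr
Net pay: 6,800.00 Cr − 837.92 Cr = 5,962.08 Cr

5,962.08 Cr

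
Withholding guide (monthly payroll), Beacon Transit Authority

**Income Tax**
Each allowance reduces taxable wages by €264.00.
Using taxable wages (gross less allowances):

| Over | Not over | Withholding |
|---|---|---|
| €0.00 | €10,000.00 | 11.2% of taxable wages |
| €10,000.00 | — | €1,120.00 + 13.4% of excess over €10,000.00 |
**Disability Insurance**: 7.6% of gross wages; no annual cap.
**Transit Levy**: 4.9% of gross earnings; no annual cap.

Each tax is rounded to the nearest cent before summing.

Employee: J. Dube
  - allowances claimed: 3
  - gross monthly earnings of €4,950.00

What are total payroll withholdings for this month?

€1,084.45

Income Tax: taxable = €4,950.00 − 3×€264.00 = €4,158.00
  11.2% × €4,158.00 = €465.70
Disability Insurance: 7.6% × €4,950.00 = €376.20
Transit Levy: 4.9% × €4,950.00 = €242.55
Total: €465.70 + €376.20 + €242.55 = €1,084.45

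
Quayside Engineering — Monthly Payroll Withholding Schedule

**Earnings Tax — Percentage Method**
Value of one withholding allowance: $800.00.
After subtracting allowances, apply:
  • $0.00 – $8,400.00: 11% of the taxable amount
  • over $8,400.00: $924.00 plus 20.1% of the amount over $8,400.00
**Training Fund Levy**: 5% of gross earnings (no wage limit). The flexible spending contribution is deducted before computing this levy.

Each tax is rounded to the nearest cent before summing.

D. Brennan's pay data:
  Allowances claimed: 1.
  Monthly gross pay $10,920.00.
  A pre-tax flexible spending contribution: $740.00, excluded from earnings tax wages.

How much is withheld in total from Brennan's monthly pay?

$1,629.98

Earnings Tax: taxable = $10,920.00 − $740.00 − 1×$800.00 = $9,380.00
  $924.00 + 20.1% × ($9,380.00 − $8,400.00) = $924.00 + 20.1% × $980.00 = $1,120.98
Training Fund Levy: 5% × $10,180.00 = $509.00
Total: $1,120.98 + $509.00 = $1,629.98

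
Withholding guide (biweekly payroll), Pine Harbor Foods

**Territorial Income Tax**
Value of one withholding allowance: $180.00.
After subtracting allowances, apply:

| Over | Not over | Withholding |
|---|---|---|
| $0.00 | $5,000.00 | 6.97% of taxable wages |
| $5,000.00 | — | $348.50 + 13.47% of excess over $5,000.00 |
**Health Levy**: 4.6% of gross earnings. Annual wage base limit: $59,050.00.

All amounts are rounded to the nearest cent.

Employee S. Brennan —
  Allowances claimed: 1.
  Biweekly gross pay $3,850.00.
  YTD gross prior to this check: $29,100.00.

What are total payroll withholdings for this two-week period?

$432.90

Territorial Income Tax: taxable = $3,850.00 − 1×$180.00 = $3,670.00
  6.97% × $3,670.00 = $255.80
Health Levy: 4.6% × $3,850.00 = $177.10
Total: $255.80 + $177.10 = $432.90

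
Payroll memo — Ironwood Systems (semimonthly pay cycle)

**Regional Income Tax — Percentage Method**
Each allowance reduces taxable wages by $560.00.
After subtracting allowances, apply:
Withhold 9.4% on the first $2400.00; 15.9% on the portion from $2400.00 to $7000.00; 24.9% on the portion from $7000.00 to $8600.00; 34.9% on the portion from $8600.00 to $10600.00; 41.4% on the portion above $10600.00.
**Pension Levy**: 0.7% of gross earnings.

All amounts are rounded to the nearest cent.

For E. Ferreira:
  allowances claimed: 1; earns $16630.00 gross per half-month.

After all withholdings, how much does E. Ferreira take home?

Regional Income Tax: taxable = $16630.00 − 1×$560.00 = $16070.00
  $2053.40 + 41.4% × ($16070.00 − $10600.00) = $2053.40 + 41.4% × $5470.00 = $4317.98
Pension Levy: 0.7% × $16630.00 = $116.41
Total withheld: $4317.98 + $116.41 = $4434.39
Net pay: $16630.00 − $4434.39 = $12195.61

$12195.61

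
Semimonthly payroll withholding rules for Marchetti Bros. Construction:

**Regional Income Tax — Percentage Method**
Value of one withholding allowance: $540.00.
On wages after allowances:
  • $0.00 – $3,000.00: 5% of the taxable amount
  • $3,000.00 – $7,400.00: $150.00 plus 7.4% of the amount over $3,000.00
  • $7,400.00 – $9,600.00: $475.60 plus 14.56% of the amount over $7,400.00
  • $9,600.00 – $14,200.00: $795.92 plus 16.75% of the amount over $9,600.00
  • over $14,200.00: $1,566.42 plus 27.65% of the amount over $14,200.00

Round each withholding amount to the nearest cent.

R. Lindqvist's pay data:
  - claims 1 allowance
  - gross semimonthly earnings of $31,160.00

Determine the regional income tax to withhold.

$6,106.55

Regional Income Tax: taxable = $31,160.00 − 1×$540.00 = $30,620.00
  $1,566.42 + 27.65% × ($30,620.00 − $14,200.00) = $1,566.42 + 27.65% × $16,420.00 = $6,106.55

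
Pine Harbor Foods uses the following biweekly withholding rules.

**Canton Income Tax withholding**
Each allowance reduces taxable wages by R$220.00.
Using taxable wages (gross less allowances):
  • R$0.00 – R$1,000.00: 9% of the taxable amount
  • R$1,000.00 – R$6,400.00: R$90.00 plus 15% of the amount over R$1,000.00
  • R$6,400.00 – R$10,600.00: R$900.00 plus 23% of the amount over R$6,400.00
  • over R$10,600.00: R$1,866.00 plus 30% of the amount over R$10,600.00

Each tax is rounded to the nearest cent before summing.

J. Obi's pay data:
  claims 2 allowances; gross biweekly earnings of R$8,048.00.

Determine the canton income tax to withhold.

R$1,177.84

Canton Income Tax: taxable = R$8,048.00 − 2×R$220.00 = R$7,608.00
  R$900.00 + 23% × (R$7,608.00 − R$6,400.00) = R$900.00 + 23% × R$1,208.00 = R$1,177.84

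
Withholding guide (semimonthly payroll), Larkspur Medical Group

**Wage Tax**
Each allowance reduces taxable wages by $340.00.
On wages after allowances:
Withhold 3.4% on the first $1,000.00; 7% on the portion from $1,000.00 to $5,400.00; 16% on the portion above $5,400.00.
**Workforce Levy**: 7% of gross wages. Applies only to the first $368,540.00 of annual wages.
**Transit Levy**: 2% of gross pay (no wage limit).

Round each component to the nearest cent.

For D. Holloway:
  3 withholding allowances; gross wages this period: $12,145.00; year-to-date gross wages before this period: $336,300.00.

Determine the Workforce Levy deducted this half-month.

$850.15

Workforce Levy: 7% × $12,145.00 = $850.15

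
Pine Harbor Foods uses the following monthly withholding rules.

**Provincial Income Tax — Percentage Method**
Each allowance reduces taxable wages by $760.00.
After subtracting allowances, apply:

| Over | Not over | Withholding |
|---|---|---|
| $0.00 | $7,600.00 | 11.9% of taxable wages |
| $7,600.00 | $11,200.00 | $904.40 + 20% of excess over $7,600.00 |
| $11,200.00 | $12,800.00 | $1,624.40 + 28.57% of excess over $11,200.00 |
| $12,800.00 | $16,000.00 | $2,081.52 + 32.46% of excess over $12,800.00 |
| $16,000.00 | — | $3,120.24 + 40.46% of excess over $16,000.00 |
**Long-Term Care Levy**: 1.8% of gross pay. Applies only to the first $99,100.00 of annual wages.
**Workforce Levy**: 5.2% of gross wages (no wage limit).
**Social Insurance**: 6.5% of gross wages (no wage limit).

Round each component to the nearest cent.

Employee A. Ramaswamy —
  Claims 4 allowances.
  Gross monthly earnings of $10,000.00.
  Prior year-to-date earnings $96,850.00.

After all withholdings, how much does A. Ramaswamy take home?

$7,961.26

Provincial Income Tax: taxable = $10,000.00 − 4×$760.00 = $6,960.00
  11.9% × $6,960.00 = $828.24
Long-Term Care Levy: cap $99,100.00 − YTD $96,850.00 = $2,250.00 subject; 1.8% × $2,250.00 = $40.50
Workforce Levy: 5.2% × $10,000.00 = $520.00
Social Insurance: 6.5% × $10,000.00 = $650.00
Total withheld: $828.24 + $40.50 + $520.00 + $650.00 = $2,038.74
Net pay: $10,000.00 − $2,038.74 = $7,961.26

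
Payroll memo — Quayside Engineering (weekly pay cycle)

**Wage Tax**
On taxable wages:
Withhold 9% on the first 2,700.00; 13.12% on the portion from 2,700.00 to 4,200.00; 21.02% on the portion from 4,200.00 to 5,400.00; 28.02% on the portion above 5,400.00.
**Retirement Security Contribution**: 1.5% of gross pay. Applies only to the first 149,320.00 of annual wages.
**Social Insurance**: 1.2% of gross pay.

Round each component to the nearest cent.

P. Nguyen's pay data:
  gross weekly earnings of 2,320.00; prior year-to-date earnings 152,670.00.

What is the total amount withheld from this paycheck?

Wage Tax: taxable = 2,320.00
  9% × 2,320.00 = 208.80
Retirement Security Contribution: YTD 152,670.00 ≥ cap 149,320.00 → 0.00
Social Insurance: 1.2% × 2,320.00 = 27.84
Total: 208.80 + 0.00 + 27.84 = 236.64

236.64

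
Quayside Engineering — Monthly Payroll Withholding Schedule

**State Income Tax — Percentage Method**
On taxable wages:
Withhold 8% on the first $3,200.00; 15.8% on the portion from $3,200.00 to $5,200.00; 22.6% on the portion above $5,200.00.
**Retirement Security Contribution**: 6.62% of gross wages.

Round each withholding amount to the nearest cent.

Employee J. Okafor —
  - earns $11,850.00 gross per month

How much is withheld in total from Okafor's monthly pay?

State Income Tax: taxable = $11,850.00
  $572.00 + 22.6% × ($11,850.00 − $5,200.00) = $572.00 + 22.6% × $6,650.00 = $2,074.90
Retirement Security Contribution: 6.62% × $11,850.00 = $784.47
Total: $2,074.90 + $784.47 = $2,859.37

$2,859.37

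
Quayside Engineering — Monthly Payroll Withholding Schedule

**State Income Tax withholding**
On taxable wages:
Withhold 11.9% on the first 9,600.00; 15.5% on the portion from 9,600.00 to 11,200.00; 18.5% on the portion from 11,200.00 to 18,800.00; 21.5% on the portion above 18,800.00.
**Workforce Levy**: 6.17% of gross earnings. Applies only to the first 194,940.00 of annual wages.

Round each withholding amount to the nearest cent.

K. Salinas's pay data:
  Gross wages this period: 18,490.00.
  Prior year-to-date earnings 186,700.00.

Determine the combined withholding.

State Income Tax: taxable = 18,490.00
  1,390.40 + 18.5% × (18,490.00 − 11,200.00) = 1,390.40 + 18.5% × 7,290.00 = 2,739.05
Workforce Levy: cap 194,940.00 − YTD 186,700.00 = 8,240.00 subject; 6.17% × 8,240.00 = 508.41
Total: 2,739.05 + 508.41 = 3,247.46

3,247.46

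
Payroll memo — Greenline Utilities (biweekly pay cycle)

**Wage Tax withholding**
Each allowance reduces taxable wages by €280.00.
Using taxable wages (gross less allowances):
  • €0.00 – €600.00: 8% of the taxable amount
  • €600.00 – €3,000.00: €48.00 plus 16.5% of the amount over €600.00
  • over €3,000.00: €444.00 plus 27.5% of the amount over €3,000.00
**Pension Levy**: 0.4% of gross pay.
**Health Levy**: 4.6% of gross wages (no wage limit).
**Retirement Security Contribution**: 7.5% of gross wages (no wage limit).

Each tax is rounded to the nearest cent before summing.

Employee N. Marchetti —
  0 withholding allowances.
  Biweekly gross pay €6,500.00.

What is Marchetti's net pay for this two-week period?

€4,281.00

Wage Tax: taxable = €6,500.00
  €444.00 + 27.5% × (€6,500.00 − €3,000.00) = €444.00 + 27.5% × €3,500.00 = €1,406.50
Pension Levy: 0.4% × €6,500.00 = €26.00
Health Levy: 4.6% × €6,500.00 = €299.00
Retirement Security Contribution: 7.5% × €6,500.00 = €487.50
Total withheld: €1,406.50 + €26.00 + €299.00 + €487.50 = €2,219.00
Net pay: €6,500.00 − €2,219.00 = €4,281.00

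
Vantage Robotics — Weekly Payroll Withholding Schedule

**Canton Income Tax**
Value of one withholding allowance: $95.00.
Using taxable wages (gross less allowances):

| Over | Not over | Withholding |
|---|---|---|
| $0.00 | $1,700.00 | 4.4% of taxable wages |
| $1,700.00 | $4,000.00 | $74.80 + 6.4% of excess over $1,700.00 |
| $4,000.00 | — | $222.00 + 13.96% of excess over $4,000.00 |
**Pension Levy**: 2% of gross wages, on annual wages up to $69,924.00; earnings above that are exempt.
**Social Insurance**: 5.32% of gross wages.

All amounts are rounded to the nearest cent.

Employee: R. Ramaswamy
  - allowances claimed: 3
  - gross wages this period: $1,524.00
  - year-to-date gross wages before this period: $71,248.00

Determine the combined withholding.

Canton Income Tax: taxable = $1,524.00 − 3×$95.00 = $1,239.00
  4.4% × $1,239.00 = $54.52
Pension Levy: YTD $71,248.00 ≥ cap $69,924.00 → $0.00
Social Insurance: 5.32% × $1,524.00 = $81.08
Total: $54.52 + $0.00 + $81.08 = $135.60

$135.60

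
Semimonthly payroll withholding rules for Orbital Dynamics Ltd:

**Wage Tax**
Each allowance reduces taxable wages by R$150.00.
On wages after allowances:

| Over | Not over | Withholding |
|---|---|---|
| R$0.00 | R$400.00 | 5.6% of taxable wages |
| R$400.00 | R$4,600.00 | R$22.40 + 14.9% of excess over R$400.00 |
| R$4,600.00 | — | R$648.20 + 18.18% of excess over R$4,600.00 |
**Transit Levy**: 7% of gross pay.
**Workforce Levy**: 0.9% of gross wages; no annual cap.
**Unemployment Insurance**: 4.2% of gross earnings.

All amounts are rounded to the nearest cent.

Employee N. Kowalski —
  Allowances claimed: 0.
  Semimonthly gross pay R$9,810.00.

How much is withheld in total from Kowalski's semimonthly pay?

R$2,782.39

Wage Tax: taxable = R$9,810.00
  R$648.20 + 18.18% × (R$9,810.00 − R$4,600.00) = R$648.20 + 18.18% × R$5,210.00 = R$1,595.38
Transit Levy: 7% × R$9,810.00 = R$686.70
Workforce Levy: 0.9% × R$9,810.00 = R$88.29
Unemployment Insurance: 4.2% × R$9,810.00 = R$412.02
Total: R$1,595.38 + R$686.70 + R$88.29 + R$412.02 = R$2,782.39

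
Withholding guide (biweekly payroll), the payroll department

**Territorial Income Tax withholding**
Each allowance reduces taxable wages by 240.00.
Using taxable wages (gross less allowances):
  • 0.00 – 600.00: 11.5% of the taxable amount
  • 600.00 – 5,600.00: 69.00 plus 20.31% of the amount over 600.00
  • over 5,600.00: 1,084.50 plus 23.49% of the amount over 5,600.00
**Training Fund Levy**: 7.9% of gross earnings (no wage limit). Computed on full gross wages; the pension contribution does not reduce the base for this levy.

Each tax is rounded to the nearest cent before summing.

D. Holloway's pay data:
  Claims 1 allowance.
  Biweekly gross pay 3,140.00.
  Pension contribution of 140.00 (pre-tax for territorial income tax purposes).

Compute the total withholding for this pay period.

Territorial Income Tax: taxable = 3,140.00 − 140.00 − 1×240.00 = 2,760.00
  69.00 + 20.31% × (2,760.00 − 600.00) = 69.00 + 20.31% × 2,160.00 = 507.70
Training Fund Levy: 7.9% × 3,140.00 = 248.06
Total: 507.70 + 248.06 = 755.76

755.76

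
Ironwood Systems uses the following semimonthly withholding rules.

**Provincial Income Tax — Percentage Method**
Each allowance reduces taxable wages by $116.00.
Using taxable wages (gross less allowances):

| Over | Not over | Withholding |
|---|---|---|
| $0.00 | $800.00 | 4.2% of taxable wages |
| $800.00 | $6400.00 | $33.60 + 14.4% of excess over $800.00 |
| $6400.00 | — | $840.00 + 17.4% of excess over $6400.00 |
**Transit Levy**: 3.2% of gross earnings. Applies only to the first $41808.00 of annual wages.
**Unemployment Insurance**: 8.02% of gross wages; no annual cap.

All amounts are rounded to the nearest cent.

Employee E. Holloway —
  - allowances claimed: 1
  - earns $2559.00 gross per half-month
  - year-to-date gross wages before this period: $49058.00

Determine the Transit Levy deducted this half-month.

Transit Levy: YTD $49058.00 ≥ cap $41808.00 → $0.00

$0.00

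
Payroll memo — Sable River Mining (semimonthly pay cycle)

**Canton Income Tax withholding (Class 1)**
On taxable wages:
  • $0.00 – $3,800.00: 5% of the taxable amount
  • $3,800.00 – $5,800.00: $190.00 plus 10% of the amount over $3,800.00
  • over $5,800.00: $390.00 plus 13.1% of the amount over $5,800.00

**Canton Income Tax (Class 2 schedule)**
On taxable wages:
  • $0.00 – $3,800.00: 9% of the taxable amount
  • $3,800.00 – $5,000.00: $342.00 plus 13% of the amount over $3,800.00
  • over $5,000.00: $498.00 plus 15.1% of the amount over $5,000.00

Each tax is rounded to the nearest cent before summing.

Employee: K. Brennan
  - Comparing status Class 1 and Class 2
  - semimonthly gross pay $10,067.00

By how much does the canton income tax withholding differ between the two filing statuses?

$314.14

Canton Income Tax (Class 1): taxable = $10,067.00
  $390.00 + 13.1% × ($10,067.00 − $5,800.00) = $390.00 + 13.1% × $4,267.00 = $948.98
Canton Income Tax (Class 2): taxable = $10,067.00
  $498.00 + 15.1% × ($10,067.00 − $5,000.00) = $498.00 + 15.1% × $5,067.00 = $1,263.12
Difference: |$948.98 − $1,263.12| = $314.14 (higher under Class 2)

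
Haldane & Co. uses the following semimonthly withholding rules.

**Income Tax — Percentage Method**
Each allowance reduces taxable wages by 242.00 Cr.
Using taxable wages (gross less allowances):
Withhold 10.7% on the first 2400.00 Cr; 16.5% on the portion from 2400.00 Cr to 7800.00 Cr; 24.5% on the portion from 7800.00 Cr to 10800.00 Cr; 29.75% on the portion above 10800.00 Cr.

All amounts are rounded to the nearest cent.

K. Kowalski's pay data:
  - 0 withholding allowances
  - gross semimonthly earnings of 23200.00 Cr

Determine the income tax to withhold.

Income Tax: taxable = 23200.00 Cr
  1882.80 Cr + 29.75% × (23200.00 Cr − 10800.00 Cr) = 1882.80 Cr + 29.75% × 12400.00 Cr = 5571.80 Cr

5571.80 Cr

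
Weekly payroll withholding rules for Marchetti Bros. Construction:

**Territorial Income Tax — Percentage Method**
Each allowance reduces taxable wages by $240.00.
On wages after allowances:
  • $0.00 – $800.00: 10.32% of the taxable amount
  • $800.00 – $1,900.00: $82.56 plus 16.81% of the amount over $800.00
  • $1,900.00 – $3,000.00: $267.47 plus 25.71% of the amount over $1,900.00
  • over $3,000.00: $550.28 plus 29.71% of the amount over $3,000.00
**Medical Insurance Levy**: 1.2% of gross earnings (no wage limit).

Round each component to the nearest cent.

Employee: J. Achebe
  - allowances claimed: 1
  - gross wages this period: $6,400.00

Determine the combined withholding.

Territorial Income Tax: taxable = $6,400.00 − 1×$240.00 = $6,160.00
  $550.28 + 29.71% × ($6,160.00 − $3,000.00) = $550.28 + 29.71% × $3,160.00 = $1,489.12
Medical Insurance Levy: 1.2% × $6,400.00 = $76.80
Total: $1,489.12 + $76.80 = $1,565.92

$1,565.92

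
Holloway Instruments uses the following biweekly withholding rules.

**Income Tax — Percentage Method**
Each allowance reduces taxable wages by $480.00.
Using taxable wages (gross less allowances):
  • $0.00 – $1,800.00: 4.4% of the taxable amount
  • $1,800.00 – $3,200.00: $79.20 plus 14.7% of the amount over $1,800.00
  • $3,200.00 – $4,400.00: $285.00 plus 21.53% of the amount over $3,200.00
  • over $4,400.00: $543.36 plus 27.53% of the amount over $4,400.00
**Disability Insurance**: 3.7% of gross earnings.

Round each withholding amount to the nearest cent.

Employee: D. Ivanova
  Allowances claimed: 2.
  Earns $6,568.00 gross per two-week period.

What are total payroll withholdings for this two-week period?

Income Tax: taxable = $6,568.00 − 2×$480.00 = $5,608.00
  $543.36 + 27.53% × ($5,608.00 − $4,400.00) = $543.36 + 27.53% × $1,208.00 = $875.92
Disability Insurance: 3.7% × $6,568.00 = $243.02
Total: $875.92 + $243.02 = $1,118.94

$1,118.94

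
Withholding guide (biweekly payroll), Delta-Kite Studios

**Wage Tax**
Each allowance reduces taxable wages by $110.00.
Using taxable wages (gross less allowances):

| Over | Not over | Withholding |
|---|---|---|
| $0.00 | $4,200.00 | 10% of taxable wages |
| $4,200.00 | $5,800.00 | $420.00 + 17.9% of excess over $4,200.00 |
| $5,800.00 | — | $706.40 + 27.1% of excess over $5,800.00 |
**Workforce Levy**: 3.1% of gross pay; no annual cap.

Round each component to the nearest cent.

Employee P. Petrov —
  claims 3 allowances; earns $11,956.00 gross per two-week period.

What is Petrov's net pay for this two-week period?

$9,300.11

Wage Tax: taxable = $11,956.00 − 3×$110.00 = $11,626.00
  $706.40 + 27.1% × ($11,626.00 − $5,800.00) = $706.40 + 27.1% × $5,826.00 = $2,285.25
Workforce Levy: 3.1% × $11,956.00 = $370.64
Total withheld: $2,285.25 + $370.64 = $2,655.89
Net pay: $11,956.00 − $2,655.89 = $9,300.11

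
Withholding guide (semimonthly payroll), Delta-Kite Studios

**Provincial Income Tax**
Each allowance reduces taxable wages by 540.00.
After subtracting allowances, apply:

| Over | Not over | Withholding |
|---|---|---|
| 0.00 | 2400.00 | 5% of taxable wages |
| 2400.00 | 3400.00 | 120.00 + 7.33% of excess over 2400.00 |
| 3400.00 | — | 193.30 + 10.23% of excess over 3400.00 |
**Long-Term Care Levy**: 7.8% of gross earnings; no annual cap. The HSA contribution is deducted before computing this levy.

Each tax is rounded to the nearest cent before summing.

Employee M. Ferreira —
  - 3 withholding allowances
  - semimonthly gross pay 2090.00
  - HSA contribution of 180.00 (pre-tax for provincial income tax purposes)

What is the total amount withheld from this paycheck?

Provincial Income Tax: taxable = 2090.00 − 180.00 − 3×540.00 = 290.00
  5% × 290.00 = 14.50
Long-Term Care Levy: 7.8% × 1910.00 = 148.98
Total: 14.50 + 148.98 = 163.48

163.48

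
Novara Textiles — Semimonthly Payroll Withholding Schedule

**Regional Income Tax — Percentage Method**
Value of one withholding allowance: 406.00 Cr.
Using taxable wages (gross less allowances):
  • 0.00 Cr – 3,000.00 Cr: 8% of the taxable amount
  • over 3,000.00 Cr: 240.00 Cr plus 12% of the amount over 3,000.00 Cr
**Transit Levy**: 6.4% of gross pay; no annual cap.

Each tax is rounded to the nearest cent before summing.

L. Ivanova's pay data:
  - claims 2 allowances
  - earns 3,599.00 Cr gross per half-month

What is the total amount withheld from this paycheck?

453.30 Cr

Regional Income Tax: taxable = 3,599.00 Cr − 2×406.00 Cr = 2,787.00 Cr
  8% × 2,787.00 Cr = 222.96 Cr
Transit Levy: 6.4% × 3,599.00 Cr = 230.34 Cr
Total: 222.96 Cr + 230.34 Cr = 453.30 Cr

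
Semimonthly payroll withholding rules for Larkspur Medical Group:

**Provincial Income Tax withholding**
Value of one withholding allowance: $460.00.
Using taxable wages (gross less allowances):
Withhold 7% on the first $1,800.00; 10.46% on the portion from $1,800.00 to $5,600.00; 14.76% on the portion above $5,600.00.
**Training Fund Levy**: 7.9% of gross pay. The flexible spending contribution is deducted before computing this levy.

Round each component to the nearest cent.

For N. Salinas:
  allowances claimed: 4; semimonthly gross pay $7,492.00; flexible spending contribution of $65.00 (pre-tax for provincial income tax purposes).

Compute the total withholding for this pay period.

Provincial Income Tax: taxable = $7,492.00 − $65.00 − 4×$460.00 = $5,587.00
  $126.00 + 10.46% × ($5,587.00 − $1,800.00) = $126.00 + 10.46% × $3,787.00 = $522.12
Training Fund Levy: 7.9% × $7,427.00 = $586.73
Total: $522.12 + $586.73 = $1,108.85

$1,108.85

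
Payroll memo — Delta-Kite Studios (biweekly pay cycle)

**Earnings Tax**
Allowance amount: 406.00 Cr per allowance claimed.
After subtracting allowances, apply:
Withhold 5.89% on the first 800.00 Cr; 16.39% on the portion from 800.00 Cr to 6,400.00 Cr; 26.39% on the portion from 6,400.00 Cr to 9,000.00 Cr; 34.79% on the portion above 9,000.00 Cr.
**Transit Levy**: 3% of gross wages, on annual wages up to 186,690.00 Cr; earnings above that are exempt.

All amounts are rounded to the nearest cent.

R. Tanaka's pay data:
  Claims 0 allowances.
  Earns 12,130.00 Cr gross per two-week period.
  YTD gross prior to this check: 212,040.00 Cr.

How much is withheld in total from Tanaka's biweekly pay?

Earnings Tax: taxable = 12,130.00 Cr
  1,651.10 Cr + 34.79% × (12,130.00 Cr − 9,000.00 Cr) = 1,651.10 Cr + 34.79% × 3,130.00 Cr = 2,740.03 Cr
Transit Levy: YTD 212,040.00 Cr ≥ cap 186,690.00 Cr → 0.00 Cr
Total: 2,740.03 Cr + 0.00 Cr = 2,740.03 Cr

2,740.03 Cr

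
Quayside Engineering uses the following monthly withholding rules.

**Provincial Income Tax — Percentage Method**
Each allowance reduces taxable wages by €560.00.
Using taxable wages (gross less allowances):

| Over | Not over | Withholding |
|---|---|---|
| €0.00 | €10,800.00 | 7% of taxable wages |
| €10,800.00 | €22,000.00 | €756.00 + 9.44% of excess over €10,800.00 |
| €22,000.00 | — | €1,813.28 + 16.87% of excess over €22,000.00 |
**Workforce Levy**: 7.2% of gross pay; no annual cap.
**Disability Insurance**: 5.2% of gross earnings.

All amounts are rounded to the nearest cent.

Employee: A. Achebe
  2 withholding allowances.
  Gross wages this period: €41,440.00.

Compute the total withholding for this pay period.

€10,042.42

Provincial Income Tax: taxable = €41,440.00 − 2×€560.00 = €40,320.00
  €1,813.28 + 16.87% × (€40,320.00 − €22,000.00) = €1,813.28 + 16.87% × €18,320.00 = €4,903.86
Workforce Levy: 7.2% × €41,440.00 = €2,983.68
Disability Insurance: 5.2% × €41,440.00 = €2,154.88
Total: €4,903.86 + €2,983.68 + €2,154.88 = €10,042.42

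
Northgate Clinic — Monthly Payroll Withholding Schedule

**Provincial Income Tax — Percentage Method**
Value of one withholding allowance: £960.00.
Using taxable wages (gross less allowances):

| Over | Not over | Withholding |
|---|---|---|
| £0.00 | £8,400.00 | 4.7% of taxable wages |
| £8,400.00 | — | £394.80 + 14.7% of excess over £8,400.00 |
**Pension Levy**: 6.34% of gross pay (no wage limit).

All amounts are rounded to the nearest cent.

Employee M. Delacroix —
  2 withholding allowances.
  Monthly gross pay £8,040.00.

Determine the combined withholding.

Provincial Income Tax: taxable = £8,040.00 − 2×£960.00 = £6,120.00
  4.7% × £6,120.00 = £287.64
Pension Levy: 6.34% × £8,040.00 = £509.74
Total: £287.64 + £509.74 = £797.38

£797.38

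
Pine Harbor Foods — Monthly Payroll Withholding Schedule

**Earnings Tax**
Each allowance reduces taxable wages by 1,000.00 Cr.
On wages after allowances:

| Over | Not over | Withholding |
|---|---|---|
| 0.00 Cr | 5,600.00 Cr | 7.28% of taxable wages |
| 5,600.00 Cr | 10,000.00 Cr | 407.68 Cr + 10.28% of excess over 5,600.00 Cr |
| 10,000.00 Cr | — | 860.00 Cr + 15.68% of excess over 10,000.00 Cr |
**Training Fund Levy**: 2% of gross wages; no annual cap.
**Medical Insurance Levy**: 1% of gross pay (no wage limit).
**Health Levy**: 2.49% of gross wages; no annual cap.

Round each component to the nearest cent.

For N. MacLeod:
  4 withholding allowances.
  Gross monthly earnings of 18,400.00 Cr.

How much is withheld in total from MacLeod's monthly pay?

2,560.08 Cr

Earnings Tax: taxable = 18,400.00 Cr − 4×1,000.00 Cr = 14,400.00 Cr
  860.00 Cr + 15.68% × (14,400.00 Cr − 10,000.00 Cr) = 860.00 Cr + 15.68% × 4,400.00 Cr = 1,549.92 Cr
Training Fund Levy: 2% × 18,400.00 Cr = 368.00 Cr
Medical Insurance Levy: 1% × 18,400.00 Cr = 184.00 Cr
Health Levy: 2.49% × 18,400.00 Cr = 458.16 Cr
Total: 1,549.92 Cr + 368.00 Cr + 184.00 Cr + 458.16 Cr = 2,560.08 Cr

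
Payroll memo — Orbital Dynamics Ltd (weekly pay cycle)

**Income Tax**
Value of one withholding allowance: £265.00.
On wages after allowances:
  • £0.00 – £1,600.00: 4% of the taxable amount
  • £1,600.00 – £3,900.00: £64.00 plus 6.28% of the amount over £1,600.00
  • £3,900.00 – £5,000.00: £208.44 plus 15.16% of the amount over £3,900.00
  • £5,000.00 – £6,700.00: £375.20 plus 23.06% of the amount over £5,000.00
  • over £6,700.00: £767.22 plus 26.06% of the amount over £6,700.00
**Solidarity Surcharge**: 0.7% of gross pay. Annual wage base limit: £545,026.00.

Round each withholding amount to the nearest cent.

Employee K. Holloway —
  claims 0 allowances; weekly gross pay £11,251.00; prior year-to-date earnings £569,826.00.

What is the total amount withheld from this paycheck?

Income Tax: taxable = £11,251.00
  £767.22 + 26.06% × (£11,251.00 − £6,700.00) = £767.22 + 26.06% × £4,551.00 = £1,953.21
Solidarity Surcharge: YTD £569,826.00 ≥ cap £545,026.00 → £0.00
Total: £1,953.21 + £0.00 = £1,953.21

£1,953.21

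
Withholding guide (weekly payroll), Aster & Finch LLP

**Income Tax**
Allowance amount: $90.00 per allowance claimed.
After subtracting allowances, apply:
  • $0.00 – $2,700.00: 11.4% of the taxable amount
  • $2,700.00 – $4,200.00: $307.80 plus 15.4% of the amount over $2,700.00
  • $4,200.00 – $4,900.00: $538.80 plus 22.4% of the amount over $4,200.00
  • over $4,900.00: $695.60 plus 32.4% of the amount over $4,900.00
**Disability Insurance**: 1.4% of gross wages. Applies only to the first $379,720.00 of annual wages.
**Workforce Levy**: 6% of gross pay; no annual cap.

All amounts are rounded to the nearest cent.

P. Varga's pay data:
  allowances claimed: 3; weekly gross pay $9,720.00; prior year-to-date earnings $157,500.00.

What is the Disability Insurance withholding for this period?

$136.08

Disability Insurance: 1.4% × $9,720.00 = $136.08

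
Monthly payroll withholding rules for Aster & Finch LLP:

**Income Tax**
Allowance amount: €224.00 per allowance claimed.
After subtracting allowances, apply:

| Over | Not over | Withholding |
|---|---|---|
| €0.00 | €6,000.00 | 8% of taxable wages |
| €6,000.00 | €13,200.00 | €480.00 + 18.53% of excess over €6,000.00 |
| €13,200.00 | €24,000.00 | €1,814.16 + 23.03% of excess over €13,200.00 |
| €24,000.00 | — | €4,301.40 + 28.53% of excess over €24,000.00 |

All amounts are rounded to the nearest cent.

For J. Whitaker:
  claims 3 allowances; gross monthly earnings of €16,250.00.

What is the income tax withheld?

Income Tax: taxable = €16,250.00 − 3×€224.00 = €15,578.00
  €1,814.16 + 23.03% × (€15,578.00 − €13,200.00) = €1,814.16 + 23.03% × €2,378.00 = €2,361.81

€2,361.81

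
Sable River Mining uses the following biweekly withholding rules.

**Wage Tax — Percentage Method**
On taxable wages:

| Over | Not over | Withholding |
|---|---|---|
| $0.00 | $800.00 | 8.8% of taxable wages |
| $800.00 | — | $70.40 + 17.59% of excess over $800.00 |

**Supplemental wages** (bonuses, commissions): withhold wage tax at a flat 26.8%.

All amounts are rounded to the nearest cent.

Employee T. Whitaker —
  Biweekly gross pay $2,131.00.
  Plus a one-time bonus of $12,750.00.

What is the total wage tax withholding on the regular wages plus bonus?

$3,721.52

Wage Tax: taxable = $2,131.00
  $70.40 + 17.59% × ($2,131.00 − $800.00) = $70.40 + 17.59% × $1,331.00 = $304.52
Supplemental (26.8% flat on bonus): 26.8% × $12,750.00 = $3,417.00
Total wage tax: $304.52 + $3,417.00 = $3,721.52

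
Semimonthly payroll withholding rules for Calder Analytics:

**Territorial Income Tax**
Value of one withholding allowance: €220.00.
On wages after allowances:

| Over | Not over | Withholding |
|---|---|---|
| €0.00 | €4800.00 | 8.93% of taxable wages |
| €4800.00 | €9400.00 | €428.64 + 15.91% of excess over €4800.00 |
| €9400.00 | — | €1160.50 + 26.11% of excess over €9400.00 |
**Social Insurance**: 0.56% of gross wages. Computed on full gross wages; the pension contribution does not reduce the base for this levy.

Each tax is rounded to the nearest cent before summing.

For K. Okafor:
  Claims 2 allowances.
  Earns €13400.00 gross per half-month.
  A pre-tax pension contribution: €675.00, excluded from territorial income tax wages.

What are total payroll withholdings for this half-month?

Territorial Income Tax: taxable = €13400.00 − €675.00 − 2×€220.00 = €12285.00
  €1160.50 + 26.11% × (€12285.00 − €9400.00) = €1160.50 + 26.11% × €2885.00 = €1913.77
Social Insurance: 0.56% × €13400.00 = €75.04
Total: €1913.77 + €75.04 = €1988.81

€1988.81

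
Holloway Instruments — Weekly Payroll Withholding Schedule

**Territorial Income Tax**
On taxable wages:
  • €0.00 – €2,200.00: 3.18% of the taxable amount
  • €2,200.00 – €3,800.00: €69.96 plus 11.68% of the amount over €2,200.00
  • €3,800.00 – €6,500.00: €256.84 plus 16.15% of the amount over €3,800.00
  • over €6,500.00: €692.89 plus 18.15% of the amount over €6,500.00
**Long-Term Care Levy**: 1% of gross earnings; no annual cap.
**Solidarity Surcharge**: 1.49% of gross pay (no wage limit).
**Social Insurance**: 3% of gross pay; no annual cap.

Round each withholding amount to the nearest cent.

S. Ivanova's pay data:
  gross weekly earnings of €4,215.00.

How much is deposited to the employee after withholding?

Territorial Income Tax: taxable = €4,215.00
  €256.84 + 16.15% × (€4,215.00 − €3,800.00) = €256.84 + 16.15% × €415.00 = €323.86
Long-Term Care Levy: 1% × €4,215.00 = €42.15
Solidarity Surcharge: 1.49% × €4,215.00 = €62.80
Social Insurance: 3% × €4,215.00 = €126.45
Total withheld: €323.86 + €42.15 + €62.80 + €126.45 = €555.26
Net pay: €4,215.00 − €555.26 = €3,659.74

€3,659.74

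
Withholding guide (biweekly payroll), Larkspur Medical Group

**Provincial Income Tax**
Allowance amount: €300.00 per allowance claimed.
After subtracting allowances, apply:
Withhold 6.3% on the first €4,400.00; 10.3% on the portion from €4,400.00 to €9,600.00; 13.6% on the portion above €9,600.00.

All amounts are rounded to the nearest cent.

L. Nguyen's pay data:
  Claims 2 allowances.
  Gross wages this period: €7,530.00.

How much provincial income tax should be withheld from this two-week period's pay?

€537.79

Provincial Income Tax: taxable = €7,530.00 − 2×€300.00 = €6,930.00
  €277.20 + 10.3% × (€6,930.00 − €4,400.00) = €277.20 + 10.3% × €2,530.00 = €537.79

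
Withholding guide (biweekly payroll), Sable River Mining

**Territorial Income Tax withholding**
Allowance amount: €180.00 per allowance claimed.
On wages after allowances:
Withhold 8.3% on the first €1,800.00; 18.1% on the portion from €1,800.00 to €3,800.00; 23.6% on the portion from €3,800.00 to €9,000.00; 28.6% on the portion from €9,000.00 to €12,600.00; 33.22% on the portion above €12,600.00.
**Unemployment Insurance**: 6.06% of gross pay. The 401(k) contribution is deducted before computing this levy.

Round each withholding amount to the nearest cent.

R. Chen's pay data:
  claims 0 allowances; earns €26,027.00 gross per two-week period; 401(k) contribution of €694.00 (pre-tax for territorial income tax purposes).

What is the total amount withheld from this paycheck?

€8,533.28

Territorial Income Tax: taxable = €26,027.00 − €694.00 = €25,333.00
  €2,768.20 + 33.22% × (€25,333.00 − €12,600.00) = €2,768.20 + 33.22% × €12,733.00 = €6,998.10
Unemployment Insurance: 6.06% × €25,333.00 = €1,535.18
Total: €6,998.10 + €1,535.18 = €8,533.28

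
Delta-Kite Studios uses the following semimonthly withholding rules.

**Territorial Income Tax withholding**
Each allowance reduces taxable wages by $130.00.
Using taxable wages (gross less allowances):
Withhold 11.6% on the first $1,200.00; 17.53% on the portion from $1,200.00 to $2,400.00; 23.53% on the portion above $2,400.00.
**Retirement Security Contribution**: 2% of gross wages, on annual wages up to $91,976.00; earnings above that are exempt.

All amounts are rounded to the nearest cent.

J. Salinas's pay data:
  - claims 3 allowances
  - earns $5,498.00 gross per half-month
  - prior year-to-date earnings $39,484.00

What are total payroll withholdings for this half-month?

$1,096.71

Territorial Income Tax: taxable = $5,498.00 − 3×$130.00 = $5,108.00
  $349.56 + 23.53% × ($5,108.00 − $2,400.00) = $349.56 + 23.53% × $2,708.00 = $986.75
Retirement Security Contribution: 2% × $5,498.00 = $109.96
Total: $986.75 + $109.96 = $1,096.71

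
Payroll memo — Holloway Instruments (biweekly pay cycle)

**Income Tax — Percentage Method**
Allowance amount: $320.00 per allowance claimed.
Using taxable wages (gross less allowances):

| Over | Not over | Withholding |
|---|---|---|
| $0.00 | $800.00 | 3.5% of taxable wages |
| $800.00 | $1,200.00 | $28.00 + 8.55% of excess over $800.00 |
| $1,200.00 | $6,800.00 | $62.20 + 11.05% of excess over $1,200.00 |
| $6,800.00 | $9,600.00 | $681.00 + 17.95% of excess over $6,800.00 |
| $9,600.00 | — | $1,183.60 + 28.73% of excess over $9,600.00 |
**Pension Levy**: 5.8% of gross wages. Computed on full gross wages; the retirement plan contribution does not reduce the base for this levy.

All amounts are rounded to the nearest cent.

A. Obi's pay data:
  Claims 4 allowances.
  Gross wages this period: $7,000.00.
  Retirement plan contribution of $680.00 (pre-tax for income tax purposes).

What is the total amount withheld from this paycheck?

$892.52

Income Tax: taxable = $7,000.00 − $680.00 − 4×$320.00 = $5,040.00
  $62.20 + 11.05% × ($5,040.00 − $1,200.00) = $62.20 + 11.05% × $3,840.00 = $486.52
Pension Levy: 5.8% × $7,000.00 = $406.00
Total: $486.52 + $406.00 = $892.52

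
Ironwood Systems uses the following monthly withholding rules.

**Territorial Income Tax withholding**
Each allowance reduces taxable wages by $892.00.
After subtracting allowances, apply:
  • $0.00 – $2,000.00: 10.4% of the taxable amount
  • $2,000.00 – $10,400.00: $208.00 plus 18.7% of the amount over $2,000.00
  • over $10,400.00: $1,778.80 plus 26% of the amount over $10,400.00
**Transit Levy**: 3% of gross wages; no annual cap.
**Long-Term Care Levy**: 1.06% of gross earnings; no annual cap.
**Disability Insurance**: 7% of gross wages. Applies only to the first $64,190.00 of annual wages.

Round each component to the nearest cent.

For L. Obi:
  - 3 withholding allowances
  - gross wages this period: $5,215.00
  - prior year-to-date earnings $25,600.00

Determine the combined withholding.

Territorial Income Tax: taxable = $5,215.00 − 3×$892.00 = $2,539.00
  $208.00 + 18.7% × ($2,539.00 − $2,000.00) = $208.00 + 18.7% × $539.00 = $308.79
Transit Levy: 3% × $5,215.00 = $156.45
Long-Term Care Levy: 1.06% × $5,215.00 = $55.28
Disability Insurance: 7% × $5,215.00 = $365.05
Total: $308.79 + $156.45 + $55.28 + $365.05 = $885.57

$885.57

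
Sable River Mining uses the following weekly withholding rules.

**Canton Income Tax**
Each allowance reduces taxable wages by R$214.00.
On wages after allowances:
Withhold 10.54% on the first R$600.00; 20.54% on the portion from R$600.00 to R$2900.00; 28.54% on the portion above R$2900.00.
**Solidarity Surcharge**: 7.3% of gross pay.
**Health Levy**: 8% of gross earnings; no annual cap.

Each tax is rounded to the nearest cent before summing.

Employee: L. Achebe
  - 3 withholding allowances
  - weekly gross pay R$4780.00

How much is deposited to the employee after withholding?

R$3159.67

Canton Income Tax: taxable = R$4780.00 − 3×R$214.00 = R$4138.00
  R$535.66 + 28.54% × (R$4138.00 − R$2900.00) = R$535.66 + 28.54% × R$1238.00 = R$888.99
Solidarity Surcharge: 7.3% × R$4780.00 = R$348.94
Health Levy: 8% × R$4780.00 = R$382.40
Total withheld: R$888.99 + R$348.94 + R$382.40 = R$1620.33
Net pay: R$4780.00 − R$1620.33 = R$3159.67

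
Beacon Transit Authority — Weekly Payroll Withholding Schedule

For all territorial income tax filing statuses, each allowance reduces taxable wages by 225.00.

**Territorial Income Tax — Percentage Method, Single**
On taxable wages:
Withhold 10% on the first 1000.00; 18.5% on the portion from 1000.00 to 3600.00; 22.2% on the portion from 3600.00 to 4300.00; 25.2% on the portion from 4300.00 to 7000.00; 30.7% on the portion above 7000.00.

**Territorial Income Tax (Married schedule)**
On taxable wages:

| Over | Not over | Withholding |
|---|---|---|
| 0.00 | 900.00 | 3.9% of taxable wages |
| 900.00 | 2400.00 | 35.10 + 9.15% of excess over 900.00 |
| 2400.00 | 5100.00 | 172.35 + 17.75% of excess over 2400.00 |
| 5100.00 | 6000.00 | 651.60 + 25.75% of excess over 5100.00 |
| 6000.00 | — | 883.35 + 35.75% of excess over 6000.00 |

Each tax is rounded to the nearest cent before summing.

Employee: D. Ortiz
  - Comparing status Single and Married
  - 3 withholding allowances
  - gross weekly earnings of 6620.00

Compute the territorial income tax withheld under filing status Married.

Territorial Income Tax (Married): taxable = 6620.00 − 3×225.00 = 5945.00
  651.60 + 25.75% × (5945.00 − 5100.00) = 651.60 + 25.75% × 845.00 = 869.19

869.19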